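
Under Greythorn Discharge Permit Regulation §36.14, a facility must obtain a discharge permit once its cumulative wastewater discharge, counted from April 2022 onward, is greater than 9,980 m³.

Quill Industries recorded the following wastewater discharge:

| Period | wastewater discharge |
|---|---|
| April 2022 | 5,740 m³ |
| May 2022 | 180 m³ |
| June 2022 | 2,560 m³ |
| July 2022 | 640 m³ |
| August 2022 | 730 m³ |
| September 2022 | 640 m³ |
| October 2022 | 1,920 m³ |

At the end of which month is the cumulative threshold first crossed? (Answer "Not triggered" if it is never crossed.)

September 2022

Through April 2022: 5,740 m³
Through May 2022: 5,920 m³
Through June 2022: 8,480 m³
Through July 2022: 9,120 m³
Through August 2022: 9,850 m³
Through September 2022: 10,490 m³ ← exceeds threshold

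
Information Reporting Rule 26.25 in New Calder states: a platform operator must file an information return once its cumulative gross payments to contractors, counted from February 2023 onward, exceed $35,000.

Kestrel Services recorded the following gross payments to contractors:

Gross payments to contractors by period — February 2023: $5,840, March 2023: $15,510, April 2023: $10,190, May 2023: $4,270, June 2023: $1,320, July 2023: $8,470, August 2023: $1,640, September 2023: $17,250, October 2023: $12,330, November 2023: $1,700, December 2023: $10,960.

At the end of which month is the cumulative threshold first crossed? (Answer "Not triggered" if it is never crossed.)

Through February 2023: $5,840
Through March 2023: $21,350
Through April 2023: $31,540
Through May 2023: $35,810 ← exceeds threshold

May 2023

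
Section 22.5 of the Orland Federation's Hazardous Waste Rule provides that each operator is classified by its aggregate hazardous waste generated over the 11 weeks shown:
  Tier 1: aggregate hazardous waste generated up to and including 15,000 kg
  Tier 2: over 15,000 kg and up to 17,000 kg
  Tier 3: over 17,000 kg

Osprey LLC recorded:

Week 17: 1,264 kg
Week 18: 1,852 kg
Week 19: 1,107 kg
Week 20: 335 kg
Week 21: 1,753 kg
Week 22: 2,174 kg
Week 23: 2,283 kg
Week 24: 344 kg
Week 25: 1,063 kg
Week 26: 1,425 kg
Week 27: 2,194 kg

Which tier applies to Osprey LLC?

Tier 2

Aggregate hazardous waste generated: 1,264 kg + 1,852 kg + 1,107 kg + 335 kg + 1,753 kg + 2,174 kg + 2,283 kg + 344 kg + 1,063 kg + 1,425 kg + 2,194 kg = 15,794 kg.
15,000 kg < 15,794 kg ≤ 17,000 kg, so Tier 2 applies.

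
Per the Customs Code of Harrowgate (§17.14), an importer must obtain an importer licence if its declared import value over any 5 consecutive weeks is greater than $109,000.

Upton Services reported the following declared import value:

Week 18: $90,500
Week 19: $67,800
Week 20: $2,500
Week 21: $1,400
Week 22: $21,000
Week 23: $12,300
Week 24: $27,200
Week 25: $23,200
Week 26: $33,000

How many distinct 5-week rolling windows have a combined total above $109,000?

Week 18–Week 22: $90,500 + $67,800 + $2,500 + $1,400 + $21,000 = $183,200 (over)
Week 19–Week 23: $67,800 + $2,500 + $1,400 + $21,000 + $12,300 = $105,000 (under)
Week 20–Week 24: $2,500 + $1,400 + $21,000 + $12,300 + $27,200 = $64,400 (under)
Week 21–Week 25: $1,400 + $21,000 + $12,300 + $27,200 + $23,200 = $85,100 (under)
Week 22–Week 26: $21,000 + $12,300 + $27,200 + $23,200 + $33,000 = $116,700 (over)
2 windows exceed the threshold.

2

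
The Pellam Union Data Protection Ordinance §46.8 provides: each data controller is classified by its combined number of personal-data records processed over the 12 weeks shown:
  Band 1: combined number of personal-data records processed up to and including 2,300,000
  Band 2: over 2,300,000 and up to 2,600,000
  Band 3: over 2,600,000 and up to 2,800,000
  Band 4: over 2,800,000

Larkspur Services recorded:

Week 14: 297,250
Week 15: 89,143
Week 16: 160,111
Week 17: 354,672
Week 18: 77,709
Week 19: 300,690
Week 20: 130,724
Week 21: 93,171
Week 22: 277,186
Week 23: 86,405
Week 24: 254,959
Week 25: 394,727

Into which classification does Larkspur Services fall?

Band 2

Combined number of personal-data records processed: 297,250 + 89,143 + 160,111 + 354,672 + 77,709 + 300,690 + 130,724 + 93,171 + 277,186 + 86,405 + 254,959 + 394,727 = 2,516,747.
2,300,000 < 2,516,747 ≤ 2,600,000, so Band 2 applies.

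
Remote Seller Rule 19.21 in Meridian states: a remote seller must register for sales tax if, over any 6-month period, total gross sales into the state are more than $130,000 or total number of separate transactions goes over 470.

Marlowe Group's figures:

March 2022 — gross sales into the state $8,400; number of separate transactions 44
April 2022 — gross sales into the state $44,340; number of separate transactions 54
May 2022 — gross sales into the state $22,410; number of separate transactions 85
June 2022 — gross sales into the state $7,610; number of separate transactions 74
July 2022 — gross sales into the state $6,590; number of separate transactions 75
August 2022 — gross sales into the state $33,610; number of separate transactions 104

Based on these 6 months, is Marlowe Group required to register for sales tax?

Total gross sales into the state: $8,400 + $44,340 + $22,410 + $7,610 + $6,590 + $33,610 = $122,960 (≤ $130,000).
Total number of separate transactions: 44 + 54 + 85 + 74 + 75 + 104 = 436 (≤ 470).
The test is 'or': neither threshold is exceeded.

No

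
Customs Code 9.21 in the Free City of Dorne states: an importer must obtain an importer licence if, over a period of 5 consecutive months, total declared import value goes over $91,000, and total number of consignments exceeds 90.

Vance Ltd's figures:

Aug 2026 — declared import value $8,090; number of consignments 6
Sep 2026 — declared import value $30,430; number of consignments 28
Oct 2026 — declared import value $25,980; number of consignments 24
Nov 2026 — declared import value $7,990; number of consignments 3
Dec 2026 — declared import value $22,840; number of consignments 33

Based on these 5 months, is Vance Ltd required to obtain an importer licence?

Yes

Total declared import value: $8,090 + $30,430 + $25,980 + $7,990 + $22,840 = $95,330 (> $91,000).
Total number of consignments: 6 + 28 + 24 + 3 + 33 = 94 (> 90).
The test is 'and': both thresholds are exceeded.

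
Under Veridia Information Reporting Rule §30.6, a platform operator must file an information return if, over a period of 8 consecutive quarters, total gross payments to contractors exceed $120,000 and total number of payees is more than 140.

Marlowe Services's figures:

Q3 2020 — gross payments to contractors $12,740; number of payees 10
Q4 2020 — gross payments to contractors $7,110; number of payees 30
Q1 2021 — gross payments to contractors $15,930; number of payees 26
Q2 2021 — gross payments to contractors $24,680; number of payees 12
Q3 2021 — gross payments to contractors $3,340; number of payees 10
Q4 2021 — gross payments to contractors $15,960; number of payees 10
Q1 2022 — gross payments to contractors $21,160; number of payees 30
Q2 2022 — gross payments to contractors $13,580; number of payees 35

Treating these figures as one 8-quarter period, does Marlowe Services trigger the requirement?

Total gross payments to contractors: $12,740 + $7,110 + $15,930 + $24,680 + $3,340 + $15,960 + $21,160 + $13,580 = $114,500 (≤ $120,000).
Total number of payees: 10 + 30 + 26 + 12 + 10 + 10 + 30 + 35 = 163 (> 140).
The test is 'and': the rule requires both, and at least one is not exceeded.

No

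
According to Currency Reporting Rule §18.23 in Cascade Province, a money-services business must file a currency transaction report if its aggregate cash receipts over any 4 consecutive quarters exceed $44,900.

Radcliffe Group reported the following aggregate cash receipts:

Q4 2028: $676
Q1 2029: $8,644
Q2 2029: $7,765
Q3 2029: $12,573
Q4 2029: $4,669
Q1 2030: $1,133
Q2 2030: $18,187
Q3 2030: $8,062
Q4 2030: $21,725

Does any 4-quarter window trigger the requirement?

Q4 2028–Q3 2029: $676 + $8,644 + $7,765 + $12,573 = $29,658 (under)
Q1 2029–Q4 2029: $8,644 + $7,765 + $12,573 + $4,669 = $33,651 (under)
Q2 2029–Q1 2030: $7,765 + $12,573 + $4,669 + $1,133 = $26,140 (under)
Q3 2029–Q2 2030: $12,573 + $4,669 + $1,133 + $18,187 = $36,562 (under)
Q4 2029–Q3 2030: $4,669 + $1,133 + $18,187 + $8,062 = $32,051 (under)
Q1 2030–Q4 2030: $1,133 + $18,187 + $8,062 + $21,725 = $49,107 (over)
At least one window exceeds $44,900.

Yes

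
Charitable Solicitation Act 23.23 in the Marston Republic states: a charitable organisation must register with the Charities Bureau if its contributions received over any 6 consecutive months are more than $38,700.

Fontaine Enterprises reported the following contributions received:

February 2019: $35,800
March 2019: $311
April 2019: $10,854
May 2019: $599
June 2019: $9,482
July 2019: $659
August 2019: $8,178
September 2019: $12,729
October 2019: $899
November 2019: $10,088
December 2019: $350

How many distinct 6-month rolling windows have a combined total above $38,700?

3

February 2019–July 2019: $35,800 + $311 + $10,854 + $599 + $9,482 + $659 = $57,705 (over)
March 2019–August 2019: $311 + $10,854 + $599 + $9,482 + $659 + $8,178 = $30,083 (under)
April 2019–September 2019: $10,854 + $599 + $9,482 + $659 + $8,178 + $12,729 = $42,501 (over)
May 2019–October 2019: $599 + $9,482 + $659 + $8,178 + $12,729 + $899 = $32,546 (under)
June 2019–November 2019: $9,482 + $659 + $8,178 + $12,729 + $899 + $10,088 = $42,035 (over)
July 2019–December 2019: $659 + $8,178 + $12,729 + $899 + $10,088 + $350 = $32,903 (under)
3 windows exceed the threshold.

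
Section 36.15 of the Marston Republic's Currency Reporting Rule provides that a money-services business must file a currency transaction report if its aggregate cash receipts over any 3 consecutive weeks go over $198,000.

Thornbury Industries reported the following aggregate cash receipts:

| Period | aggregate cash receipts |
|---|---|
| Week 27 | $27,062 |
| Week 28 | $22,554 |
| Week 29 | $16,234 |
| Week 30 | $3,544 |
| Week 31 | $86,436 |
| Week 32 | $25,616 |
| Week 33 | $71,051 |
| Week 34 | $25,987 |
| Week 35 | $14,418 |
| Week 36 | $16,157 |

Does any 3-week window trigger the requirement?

Week 27–Week 29: $27,062 + $22,554 + $16,234 = $65,850 (under)
Week 28–Week 30: $22,554 + $16,234 + $3,544 = $42,332 (under)
Week 29–Week 31: $16,234 + $3,544 + $86,436 = $106,214 (under)
Week 30–Week 32: $3,544 + $86,436 + $25,616 = $115,596 (under)
Week 31–Week 33: $86,436 + $25,616 + $71,051 = $183,103 (under)
Week 32–Week 34: $25,616 + $71,051 + $25,987 = $122,654 (under)
Week 33–Week 35: $71,051 + $25,987 + $14,418 = $111,456 (under)
Week 34–Week 36: $25,987 + $14,418 + $16,157 = $56,562 (under)
No window exceeds $198,000.

No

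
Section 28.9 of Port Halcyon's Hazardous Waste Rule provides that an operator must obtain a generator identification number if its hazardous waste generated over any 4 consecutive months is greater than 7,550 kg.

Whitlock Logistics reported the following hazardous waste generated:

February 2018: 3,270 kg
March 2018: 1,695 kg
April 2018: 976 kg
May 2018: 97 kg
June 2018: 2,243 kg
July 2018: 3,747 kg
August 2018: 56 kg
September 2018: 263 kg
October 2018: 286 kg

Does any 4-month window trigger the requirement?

February 2018–May 2018: 3,270 kg + 1,695 kg + 976 kg + 97 kg = 6,038 kg (under)
March 2018–June 2018: 1,695 kg + 976 kg + 97 kg + 2,243 kg = 5,011 kg (under)
April 2018–July 2018: 976 kg + 97 kg + 2,243 kg + 3,747 kg = 7,063 kg (under)
May 2018–August 2018: 97 kg + 2,243 kg + 3,747 kg + 56 kg = 6,143 kg (under)
June 2018–September 2018: 2,243 kg + 3,747 kg + 56 kg + 263 kg = 6,309 kg (under)
July 2018–October 2018: 3,747 kg + 56 kg + 263 kg + 286 kg = 4,352 kg (under)
No window exceeds 7,550 kg.

No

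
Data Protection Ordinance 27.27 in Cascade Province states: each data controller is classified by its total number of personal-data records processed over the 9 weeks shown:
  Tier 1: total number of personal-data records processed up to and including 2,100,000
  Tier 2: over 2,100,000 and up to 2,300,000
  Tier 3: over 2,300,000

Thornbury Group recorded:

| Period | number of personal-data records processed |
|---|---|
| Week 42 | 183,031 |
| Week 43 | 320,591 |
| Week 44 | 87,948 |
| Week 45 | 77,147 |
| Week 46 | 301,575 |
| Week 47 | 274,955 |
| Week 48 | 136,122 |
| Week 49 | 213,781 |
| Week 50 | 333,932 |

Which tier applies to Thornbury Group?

Tier 1

Total number of personal-data records processed: 183,031 + 320,591 + 87,948 + 77,147 + 301,575 + 274,955 + 136,122 + 213,781 + 333,932 = 1,929,082.
1,929,082 ≤ 2,100,000, so Tier 1 applies.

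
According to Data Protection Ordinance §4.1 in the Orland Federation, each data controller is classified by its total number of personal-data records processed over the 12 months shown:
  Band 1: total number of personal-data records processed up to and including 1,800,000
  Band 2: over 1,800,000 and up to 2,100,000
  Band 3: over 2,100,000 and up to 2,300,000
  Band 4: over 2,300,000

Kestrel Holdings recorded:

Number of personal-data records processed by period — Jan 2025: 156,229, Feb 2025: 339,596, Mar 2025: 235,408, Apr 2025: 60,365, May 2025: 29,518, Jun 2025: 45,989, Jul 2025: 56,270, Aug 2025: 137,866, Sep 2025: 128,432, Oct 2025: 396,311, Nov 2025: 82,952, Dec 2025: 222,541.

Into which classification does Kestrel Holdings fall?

Total number of personal-data records processed: 156,229 + 339,596 + 235,408 + 60,365 + 29,518 + 45,989 + 56,270 + 137,866 + 128,432 + 396,311 + 82,952 + 222,541 = 1,891,477.
1,800,000 < 1,891,477 ≤ 2,100,000, so Band 2 applies.

Band 2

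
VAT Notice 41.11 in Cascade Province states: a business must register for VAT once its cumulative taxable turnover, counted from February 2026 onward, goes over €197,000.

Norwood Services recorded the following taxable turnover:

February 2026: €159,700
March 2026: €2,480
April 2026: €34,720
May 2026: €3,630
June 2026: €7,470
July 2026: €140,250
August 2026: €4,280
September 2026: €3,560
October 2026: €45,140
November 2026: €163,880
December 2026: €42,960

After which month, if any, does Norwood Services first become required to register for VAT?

Through February 2026: €159,700
Through March 2026: €162,180
Through April 2026: €196,900
Through May 2026: €200,530 ← exceeds threshold

May 2026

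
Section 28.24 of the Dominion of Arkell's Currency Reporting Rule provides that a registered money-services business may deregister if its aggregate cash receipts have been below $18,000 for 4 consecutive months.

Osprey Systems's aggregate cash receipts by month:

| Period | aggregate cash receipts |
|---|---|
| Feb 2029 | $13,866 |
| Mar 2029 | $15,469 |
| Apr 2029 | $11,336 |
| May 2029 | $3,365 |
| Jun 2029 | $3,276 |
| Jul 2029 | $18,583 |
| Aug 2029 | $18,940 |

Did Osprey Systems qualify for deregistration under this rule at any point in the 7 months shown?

Yes

Months below $18,000: Feb 2029, Mar 2029, Apr 2029, May 2029, Jun 2029.
Longest run of consecutive months below the threshold: 5.
5 ≥ 4, so Osprey Systems became eligible.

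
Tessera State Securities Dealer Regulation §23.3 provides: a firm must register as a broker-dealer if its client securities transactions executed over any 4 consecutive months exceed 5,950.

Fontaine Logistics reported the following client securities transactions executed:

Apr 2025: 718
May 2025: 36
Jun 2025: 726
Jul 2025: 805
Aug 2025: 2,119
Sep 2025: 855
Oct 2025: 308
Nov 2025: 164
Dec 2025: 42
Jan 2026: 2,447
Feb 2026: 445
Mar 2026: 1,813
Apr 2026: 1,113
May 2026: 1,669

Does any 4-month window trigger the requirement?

Apr 2025–Jul 2025: 718 + 36 + 726 + 805 = 2,285 (under)
May 2025–Aug 2025: 36 + 726 + 805 + 2,119 = 3,686 (under)
Jun 2025–Sep 2025: 726 + 805 + 2,119 + 855 = 4,505 (under)
Jul 2025–Oct 2025: 805 + 2,119 + 855 + 308 = 4,087 (under)
Aug 2025–Nov 2025: 2,119 + 855 + 308 + 164 = 3,446 (under)
Sep 2025–Dec 2025: 855 + 308 + 164 + 42 = 1,369 (under)
Oct 2025–Jan 2026: 308 + 164 + 42 + 2,447 = 2,961 (under)
Nov 2025–Feb 2026: 164 + 42 + 2,447 + 445 = 3,098 (under)
Dec 2025–Mar 2026: 42 + 2,447 + 445 + 1,813 = 4,747 (under)
Jan 2026–Apr 2026: 2,447 + 445 + 1,813 + 1,113 = 5,818 (under)
Feb 2026–May 2026: 445 + 1,813 + 1,113 + 1,669 = 5,040 (under)
No window exceeds 5,950.

No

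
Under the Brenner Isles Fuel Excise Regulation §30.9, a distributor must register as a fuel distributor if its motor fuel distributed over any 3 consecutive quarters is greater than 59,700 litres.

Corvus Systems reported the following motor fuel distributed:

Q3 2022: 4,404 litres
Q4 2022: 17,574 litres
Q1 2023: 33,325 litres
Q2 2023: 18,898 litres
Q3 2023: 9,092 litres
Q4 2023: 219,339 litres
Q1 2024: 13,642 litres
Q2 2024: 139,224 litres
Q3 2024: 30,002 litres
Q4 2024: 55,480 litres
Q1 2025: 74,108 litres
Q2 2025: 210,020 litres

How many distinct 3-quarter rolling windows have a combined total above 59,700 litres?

9

Q3 2022–Q1 2023: 4,404 litres + 17,574 litres + 33,325 litres = 55,303 litres (under)
Q4 2022–Q2 2023: 17,574 litres + 33,325 litres + 18,898 litres = 69,797 litres (over)
Q1 2023–Q3 2023: 33,325 litres + 18,898 litres + 9,092 litres = 61,315 litres (over)
Q2 2023–Q4 2023: 18,898 litres + 9,092 litres + 219,339 litres = 247,329 litres (over)
Q3 2023–Q1 2024: 9,092 litres + 219,339 litres + 13,642 litres = 242,073 litres (over)
Q4 2023–Q2 2024: 219,339 litres + 13,642 litres + 139,224 litres = 372,205 litres (over)
Q1 2024–Q3 2024: 13,642 litres + 139,224 litres + 30,002 litres = 182,868 litres (over)
Q2 2024–Q4 2024: 139,224 litres + 30,002 litres + 55,480 litres = 224,706 litres (over)
Q3 2024–Q1 2025: 30,002 litres + 55,480 litres + 74,108 litres = 159,590 litres (over)
Q4 2024–Q2 2025: 55,480 litres + 74,108 litres + 210,020 litres = 339,608 litres (over)
9 windows exceed the threshold.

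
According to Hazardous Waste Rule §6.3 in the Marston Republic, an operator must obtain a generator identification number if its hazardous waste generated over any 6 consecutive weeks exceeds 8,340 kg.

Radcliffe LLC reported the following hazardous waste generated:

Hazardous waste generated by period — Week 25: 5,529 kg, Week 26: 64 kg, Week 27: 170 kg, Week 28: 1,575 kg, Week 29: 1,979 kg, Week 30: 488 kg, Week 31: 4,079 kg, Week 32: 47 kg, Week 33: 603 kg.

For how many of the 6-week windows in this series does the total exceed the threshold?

Week 25–Week 30: 5,529 kg + 64 kg + 170 kg + 1,575 kg + 1,979 kg + 488 kg = 9,805 kg (over)
Week 26–Week 31: 64 kg + 170 kg + 1,575 kg + 1,979 kg + 488 kg + 4,079 kg = 8,355 kg (over)
Week 27–Week 32: 170 kg + 1,575 kg + 1,979 kg + 488 kg + 4,079 kg + 47 kg = 8,338 kg (under)
Week 28–Week 33: 1,575 kg + 1,979 kg + 488 kg + 4,079 kg + 47 kg + 603 kg = 8,771 kg (over)
3 windows exceed the threshold.

3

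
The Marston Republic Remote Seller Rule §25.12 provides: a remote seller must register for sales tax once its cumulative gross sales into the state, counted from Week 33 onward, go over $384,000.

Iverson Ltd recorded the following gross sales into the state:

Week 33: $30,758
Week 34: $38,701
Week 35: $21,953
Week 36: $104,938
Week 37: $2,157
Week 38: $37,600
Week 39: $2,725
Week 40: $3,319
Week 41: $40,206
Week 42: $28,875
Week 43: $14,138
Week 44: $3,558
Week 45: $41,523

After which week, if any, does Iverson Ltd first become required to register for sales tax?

Through Week 33: $30,758
Through Week 34: $69,459
Through Week 35: $91,412
Through Week 36: $196,350
Through Week 37: $198,507
Through Week 38: $236,107
Through Week 39: $238,832
Through Week 40: $242,151
Through Week 41: $282,357
Through Week 42: $311,232
Through Week 43: $325,370
Through Week 44: $328,928
Through Week 45: $370,451
Final cumulative total $370,451 ≤ $384,000; the threshold is never exceeded.

Not triggered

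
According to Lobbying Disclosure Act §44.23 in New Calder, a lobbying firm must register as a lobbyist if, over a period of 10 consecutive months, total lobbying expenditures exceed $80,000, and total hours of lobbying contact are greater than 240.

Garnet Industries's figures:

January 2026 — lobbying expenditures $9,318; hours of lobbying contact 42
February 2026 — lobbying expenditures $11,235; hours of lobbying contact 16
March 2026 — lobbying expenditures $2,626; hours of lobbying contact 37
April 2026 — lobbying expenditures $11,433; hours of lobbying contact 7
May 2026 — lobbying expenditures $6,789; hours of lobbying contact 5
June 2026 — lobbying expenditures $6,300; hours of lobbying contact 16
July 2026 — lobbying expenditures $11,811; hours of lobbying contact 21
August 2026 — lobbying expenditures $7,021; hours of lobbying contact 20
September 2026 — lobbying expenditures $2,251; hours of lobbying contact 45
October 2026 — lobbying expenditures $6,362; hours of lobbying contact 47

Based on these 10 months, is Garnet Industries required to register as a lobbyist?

Total lobbying expenditures: $9,318 + $11,235 + $2,626 + $11,433 + $6,789 + $6,300 + $11,811 + $7,021 + $2,251 + $6,362 = $75,146 (≤ $80,000).
Total hours of lobbying contact: 42 + 16 + 37 + 7 + 5 + 16 + 21 + 20 + 45 + 47 = 256 (> 240).
The test is 'and': the rule requires both, and at least one is not exceeded.

No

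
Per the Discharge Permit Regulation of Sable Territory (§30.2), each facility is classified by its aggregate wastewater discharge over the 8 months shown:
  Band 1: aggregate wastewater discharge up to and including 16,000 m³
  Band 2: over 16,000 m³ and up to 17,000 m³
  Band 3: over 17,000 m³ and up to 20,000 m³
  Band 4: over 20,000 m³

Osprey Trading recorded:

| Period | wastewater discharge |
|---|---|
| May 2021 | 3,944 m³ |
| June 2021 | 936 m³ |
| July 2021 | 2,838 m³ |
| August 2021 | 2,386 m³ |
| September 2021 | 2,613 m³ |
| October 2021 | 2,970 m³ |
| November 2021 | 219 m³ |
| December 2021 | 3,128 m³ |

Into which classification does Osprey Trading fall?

Band 3

Aggregate wastewater discharge: 3,944 m³ + 936 m³ + 2,838 m³ + 2,386 m³ + 2,613 m³ + 2,970 m³ + 219 m³ + 3,128 m³ = 19,034 m³.
17,000 m³ < 19,034 m³ ≤ 20,000 m³, so Band 3 applies.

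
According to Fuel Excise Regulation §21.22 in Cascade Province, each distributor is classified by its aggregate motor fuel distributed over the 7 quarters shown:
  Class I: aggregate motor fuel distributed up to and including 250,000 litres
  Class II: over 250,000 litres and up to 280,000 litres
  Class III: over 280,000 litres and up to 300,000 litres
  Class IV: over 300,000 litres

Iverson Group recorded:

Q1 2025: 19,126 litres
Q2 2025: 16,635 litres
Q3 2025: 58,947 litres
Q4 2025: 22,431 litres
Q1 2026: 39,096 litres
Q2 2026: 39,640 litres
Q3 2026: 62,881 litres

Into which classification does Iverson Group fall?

Class II

Aggregate motor fuel distributed: 19,126 litres + 16,635 litres + 58,947 litres + 22,431 litres + 39,096 litres + 39,640 litres + 62,881 litres = 258,756 litres.
250,000 litres < 258,756 litres ≤ 280,000 litres, so Class II applies.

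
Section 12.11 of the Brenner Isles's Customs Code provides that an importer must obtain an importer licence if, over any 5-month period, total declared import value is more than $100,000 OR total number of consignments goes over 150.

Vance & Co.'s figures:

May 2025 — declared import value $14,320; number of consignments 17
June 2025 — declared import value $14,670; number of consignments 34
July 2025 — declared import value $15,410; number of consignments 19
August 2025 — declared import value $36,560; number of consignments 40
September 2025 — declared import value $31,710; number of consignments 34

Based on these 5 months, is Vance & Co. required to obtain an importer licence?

Yes

Total declared import value: $14,320 + $14,670 + $15,410 + $36,560 + $31,710 = $112,670 (> $100,000).
Total number of consignments: 17 + 34 + 19 + 40 + 34 = 144 (≤ 150).
The test is 'or': at least one threshold is exceeded.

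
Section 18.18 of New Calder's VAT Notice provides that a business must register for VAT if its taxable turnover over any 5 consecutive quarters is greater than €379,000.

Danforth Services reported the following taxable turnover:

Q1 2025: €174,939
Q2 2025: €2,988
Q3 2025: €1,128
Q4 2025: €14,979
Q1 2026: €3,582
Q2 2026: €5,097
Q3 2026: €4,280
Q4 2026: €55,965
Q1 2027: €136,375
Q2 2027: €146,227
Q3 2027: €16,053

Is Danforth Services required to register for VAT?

No

Q1 2025–Q1 2026: €174,939 + €2,988 + €1,128 + €14,979 + €3,582 = €197,616 (under)
Q2 2025–Q2 2026: €2,988 + €1,128 + €14,979 + €3,582 + €5,097 = €27,774 (under)
Q3 2025–Q3 2026: €1,128 + €14,979 + €3,582 + €5,097 + €4,280 = €29,066 (under)
Q4 2025–Q4 2026: €14,979 + €3,582 + €5,097 + €4,280 + €55,965 = €83,903 (under)
Q1 2026–Q1 2027: €3,582 + €5,097 + €4,280 + €55,965 + €136,375 = €205,299 (under)
Q2 2026–Q2 2027: €5,097 + €4,280 + €55,965 + €136,375 + €146,227 = €347,944 (under)
Q3 2026–Q3 2027: €4,280 + €55,965 + €136,375 + €146,227 + €16,053 = €358,900 (under)
No window exceeds €379,000.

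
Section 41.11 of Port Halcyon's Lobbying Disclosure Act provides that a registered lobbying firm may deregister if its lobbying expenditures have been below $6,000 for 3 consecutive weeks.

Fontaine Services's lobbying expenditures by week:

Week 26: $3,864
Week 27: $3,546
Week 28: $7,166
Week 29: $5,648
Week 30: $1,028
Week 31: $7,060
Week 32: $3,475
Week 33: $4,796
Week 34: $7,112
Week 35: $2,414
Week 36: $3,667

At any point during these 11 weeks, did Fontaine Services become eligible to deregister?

Weeks below $6,000: Week 26, Week 27, Week 29, Week 30, Week 32, Week 33, Week 35, Week 36.
Longest run of consecutive weeks below the threshold: 2.
2 < 3, so Fontaine Services never became eligible.

No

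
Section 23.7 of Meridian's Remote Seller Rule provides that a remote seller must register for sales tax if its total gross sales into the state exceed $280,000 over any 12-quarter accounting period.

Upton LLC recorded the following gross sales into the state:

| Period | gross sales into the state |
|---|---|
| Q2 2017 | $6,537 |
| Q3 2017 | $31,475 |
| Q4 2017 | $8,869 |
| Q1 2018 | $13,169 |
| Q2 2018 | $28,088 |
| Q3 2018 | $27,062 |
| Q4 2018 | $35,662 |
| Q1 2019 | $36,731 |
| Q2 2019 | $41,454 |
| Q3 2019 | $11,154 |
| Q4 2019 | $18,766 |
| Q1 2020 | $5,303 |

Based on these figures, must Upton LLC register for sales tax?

Total gross sales into the state: $6,537 + $31,475 + $8,869 + $13,169 + $28,088 + $27,062 + $35,662 + $36,731 + $41,454 + $11,154 + $18,766 + $5,303 = $264,270.
$264,270 ≤ $280,000, so the threshold is not exceeded.

No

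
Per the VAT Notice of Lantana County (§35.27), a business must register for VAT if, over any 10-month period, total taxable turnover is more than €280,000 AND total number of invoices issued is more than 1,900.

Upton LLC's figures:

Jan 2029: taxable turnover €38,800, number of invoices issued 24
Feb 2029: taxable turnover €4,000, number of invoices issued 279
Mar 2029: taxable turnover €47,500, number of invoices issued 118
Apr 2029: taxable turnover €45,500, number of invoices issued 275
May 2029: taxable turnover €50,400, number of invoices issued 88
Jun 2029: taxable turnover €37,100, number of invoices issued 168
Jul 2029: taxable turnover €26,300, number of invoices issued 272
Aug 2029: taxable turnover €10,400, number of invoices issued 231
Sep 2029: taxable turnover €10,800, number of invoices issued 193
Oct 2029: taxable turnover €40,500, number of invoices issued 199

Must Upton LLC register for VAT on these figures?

Total taxable turnover: €38,800 + €4,000 + €47,500 + €45,500 + €50,400 + €37,100 + €26,300 + €10,400 + €10,800 + €40,500 = €311,300 (> €280,000).
Total number of invoices issued: 24 + 279 + 118 + 275 + 88 + 168 + 272 + 231 + 193 + 199 = 1,847 (≤ 1,900).
The test is 'and': the rule requires both, and at least one is not exceeded.

No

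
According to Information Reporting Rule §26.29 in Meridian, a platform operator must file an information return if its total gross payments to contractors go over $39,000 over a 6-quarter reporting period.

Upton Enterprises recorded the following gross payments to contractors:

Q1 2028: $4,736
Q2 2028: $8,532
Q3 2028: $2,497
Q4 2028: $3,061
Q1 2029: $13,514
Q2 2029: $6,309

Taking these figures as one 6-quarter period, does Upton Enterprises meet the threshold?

No

Total gross payments to contractors: $4,736 + $8,532 + $2,497 + $3,061 + $13,514 + $6,309 = $38,649.
$38,649 ≤ $39,000, so the threshold is not exceeded.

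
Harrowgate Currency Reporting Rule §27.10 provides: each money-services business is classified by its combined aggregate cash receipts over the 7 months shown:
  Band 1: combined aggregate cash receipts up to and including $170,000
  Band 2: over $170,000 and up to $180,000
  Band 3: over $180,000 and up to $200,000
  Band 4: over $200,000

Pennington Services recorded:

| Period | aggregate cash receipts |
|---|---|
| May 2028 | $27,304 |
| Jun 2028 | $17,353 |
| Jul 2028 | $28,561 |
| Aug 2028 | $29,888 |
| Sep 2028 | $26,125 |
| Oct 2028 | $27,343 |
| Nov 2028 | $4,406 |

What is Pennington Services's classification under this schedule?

Combined aggregate cash receipts: $27,304 + $17,353 + $28,561 + $29,888 + $26,125 + $27,343 + $4,406 = $160,980.
$160,980 ≤ $170,000, so Band 1 applies.

Band 1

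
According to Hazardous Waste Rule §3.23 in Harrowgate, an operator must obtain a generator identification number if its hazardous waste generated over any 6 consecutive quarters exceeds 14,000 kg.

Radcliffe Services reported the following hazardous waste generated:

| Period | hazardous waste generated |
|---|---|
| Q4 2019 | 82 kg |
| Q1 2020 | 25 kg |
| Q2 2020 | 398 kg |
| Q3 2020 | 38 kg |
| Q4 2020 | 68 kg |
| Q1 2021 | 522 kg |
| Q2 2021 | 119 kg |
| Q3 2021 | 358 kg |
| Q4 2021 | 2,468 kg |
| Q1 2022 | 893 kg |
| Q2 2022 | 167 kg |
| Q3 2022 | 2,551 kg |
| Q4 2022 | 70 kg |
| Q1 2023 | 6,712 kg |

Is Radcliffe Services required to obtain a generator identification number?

Q4 2019–Q1 2021: 82 kg + 25 kg + 398 kg + 38 kg + 68 kg + 522 kg = 1,133 kg (under)
Q1 2020–Q2 2021: 25 kg + 398 kg + 38 kg + 68 kg + 522 kg + 119 kg = 1,170 kg (under)
Q2 2020–Q3 2021: 398 kg + 38 kg + 68 kg + 522 kg + 119 kg + 358 kg = 1,503 kg (under)
Q3 2020–Q4 2021: 38 kg + 68 kg + 522 kg + 119 kg + 358 kg + 2,468 kg = 3,573 kg (under)
Q4 2020–Q1 2022: 68 kg + 522 kg + 119 kg + 358 kg + 2,468 kg + 893 kg = 4,428 kg (under)
Q1 2021–Q2 2022: 522 kg + 119 kg + 358 kg + 2,468 kg + 893 kg + 167 kg = 4,527 kg (under)
Q2 2021–Q3 2022: 119 kg + 358 kg + 2,468 kg + 893 kg + 167 kg + 2,551 kg = 6,556 kg (under)
Q3 2021–Q4 2022: 358 kg + 2,468 kg + 893 kg + 167 kg + 2,551 kg + 70 kg = 6,507 kg (under)
Q4 2021–Q1 2023: 2,468 kg + 893 kg + 167 kg + 2,551 kg + 70 kg + 6,712 kg = 12,861 kg (under)
No window exceeds 14,000 kg.

No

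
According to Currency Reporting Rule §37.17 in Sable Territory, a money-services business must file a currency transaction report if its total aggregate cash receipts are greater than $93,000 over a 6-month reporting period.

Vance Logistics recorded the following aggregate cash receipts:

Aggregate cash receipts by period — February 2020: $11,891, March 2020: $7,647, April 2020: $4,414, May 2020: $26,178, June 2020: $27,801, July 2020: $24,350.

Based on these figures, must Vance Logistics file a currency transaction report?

Total aggregate cash receipts: $11,891 + $7,647 + $4,414 + $26,178 + $27,801 + $24,350 = $102,281.
$102,281 > $93,000, so the threshold is exceeded.

Yes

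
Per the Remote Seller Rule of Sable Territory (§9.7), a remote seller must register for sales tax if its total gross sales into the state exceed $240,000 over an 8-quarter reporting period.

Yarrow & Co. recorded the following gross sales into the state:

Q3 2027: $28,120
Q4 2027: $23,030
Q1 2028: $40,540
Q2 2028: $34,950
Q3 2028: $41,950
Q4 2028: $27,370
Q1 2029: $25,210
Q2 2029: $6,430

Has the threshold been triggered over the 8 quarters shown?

No

Total gross sales into the state: $28,120 + $23,030 + $40,540 + $34,950 + $41,950 + $27,370 + $25,210 + $6,430 = $227,600.
$227,600 ≤ $240,000, so the threshold is not exceeded.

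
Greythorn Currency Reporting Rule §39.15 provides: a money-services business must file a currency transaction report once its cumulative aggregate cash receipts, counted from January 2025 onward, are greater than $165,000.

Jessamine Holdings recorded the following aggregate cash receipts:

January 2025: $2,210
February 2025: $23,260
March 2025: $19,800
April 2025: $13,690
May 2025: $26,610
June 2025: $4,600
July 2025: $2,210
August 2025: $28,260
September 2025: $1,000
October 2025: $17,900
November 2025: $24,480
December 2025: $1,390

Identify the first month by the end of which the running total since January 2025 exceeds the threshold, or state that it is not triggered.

Through January 2025: $2,210
Through February 2025: $25,470
Through March 2025: $45,270
Through April 2025: $58,960
Through May 2025: $85,570
Through June 2025: $90,170
Through July 2025: $92,380
Through August 2025: $120,640
Through September 2025: $121,640
Through October 2025: $139,540
Through November 2025: $164,020
Through December 2025: $165,410 ← exceeds threshold

December 2025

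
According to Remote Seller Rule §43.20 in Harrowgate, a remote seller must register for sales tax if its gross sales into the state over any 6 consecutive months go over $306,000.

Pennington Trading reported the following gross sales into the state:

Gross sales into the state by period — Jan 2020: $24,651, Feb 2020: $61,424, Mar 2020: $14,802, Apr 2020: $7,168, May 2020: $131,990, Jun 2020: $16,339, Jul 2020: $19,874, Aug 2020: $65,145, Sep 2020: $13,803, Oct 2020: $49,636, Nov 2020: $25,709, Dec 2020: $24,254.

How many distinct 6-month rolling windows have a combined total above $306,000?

Jan 2020–Jun 2020: $24,651 + $61,424 + $14,802 + $7,168 + $131,990 + $16,339 = $256,374 (under)
Feb 2020–Jul 2020: $61,424 + $14,802 + $7,168 + $131,990 + $16,339 + $19,874 = $251,597 (under)
Mar 2020–Aug 2020: $14,802 + $7,168 + $131,990 + $16,339 + $19,874 + $65,145 = $255,318 (under)
Apr 2020–Sep 2020: $7,168 + $131,990 + $16,339 + $19,874 + $65,145 + $13,803 = $254,319 (under)
May 2020–Oct 2020: $131,990 + $16,339 + $19,874 + $65,145 + $13,803 + $49,636 = $296,787 (under)
Jun 2020–Nov 2020: $16,339 + $19,874 + $65,145 + $13,803 + $49,636 + $25,709 = $190,506 (under)
Jul 2020–Dec 2020: $19,874 + $65,145 + $13,803 + $49,636 + $25,709 + $24,254 = $198,421 (under)
0 windows exceed the threshold.

0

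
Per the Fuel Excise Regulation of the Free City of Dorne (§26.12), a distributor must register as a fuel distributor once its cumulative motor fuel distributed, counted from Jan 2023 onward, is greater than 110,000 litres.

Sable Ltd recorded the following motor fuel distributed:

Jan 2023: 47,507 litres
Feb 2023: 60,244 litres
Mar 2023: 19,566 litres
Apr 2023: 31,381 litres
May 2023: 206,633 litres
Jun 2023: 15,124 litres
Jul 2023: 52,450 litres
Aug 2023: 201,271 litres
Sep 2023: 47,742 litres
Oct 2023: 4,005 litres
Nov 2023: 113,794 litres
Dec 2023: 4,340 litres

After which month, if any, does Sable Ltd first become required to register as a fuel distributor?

Through Jan 2023: 47,507 litres
Through Feb 2023: 107,751 litres
Through Mar 2023: 127,317 litres ← exceeds threshold

Mar 2023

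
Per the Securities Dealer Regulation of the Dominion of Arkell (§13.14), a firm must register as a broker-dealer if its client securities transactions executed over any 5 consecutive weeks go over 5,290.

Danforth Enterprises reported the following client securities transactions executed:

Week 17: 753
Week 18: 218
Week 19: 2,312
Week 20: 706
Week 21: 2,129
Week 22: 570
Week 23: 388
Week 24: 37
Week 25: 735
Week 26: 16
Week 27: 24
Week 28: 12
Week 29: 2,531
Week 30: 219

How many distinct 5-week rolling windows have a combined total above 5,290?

Week 17–Week 21: 753 + 218 + 2,312 + 706 + 2,129 = 6,118 (over)
Week 18–Week 22: 218 + 2,312 + 706 + 2,129 + 570 = 5,935 (over)
Week 19–Week 23: 2,312 + 706 + 2,129 + 570 + 388 = 6,105 (over)
Week 20–Week 24: 706 + 2,129 + 570 + 388 + 37 = 3,830 (under)
Week 21–Week 25: 2,129 + 570 + 388 + 37 + 735 = 3,859 (under)
Week 22–Week 26: 570 + 388 + 37 + 735 + 16 = 1,746 (under)
Week 23–Week 27: 388 + 37 + 735 + 16 + 24 = 1,200 (under)
Week 24–Week 28: 37 + 735 + 16 + 24 + 12 = 824 (under)
Week 25–Week 29: 735 + 16 + 24 + 12 + 2,531 = 3,318 (under)
Week 26–Week 30: 16 + 24 + 12 + 2,531 + 219 = 2,802 (under)
3 windows exceed the threshold.

3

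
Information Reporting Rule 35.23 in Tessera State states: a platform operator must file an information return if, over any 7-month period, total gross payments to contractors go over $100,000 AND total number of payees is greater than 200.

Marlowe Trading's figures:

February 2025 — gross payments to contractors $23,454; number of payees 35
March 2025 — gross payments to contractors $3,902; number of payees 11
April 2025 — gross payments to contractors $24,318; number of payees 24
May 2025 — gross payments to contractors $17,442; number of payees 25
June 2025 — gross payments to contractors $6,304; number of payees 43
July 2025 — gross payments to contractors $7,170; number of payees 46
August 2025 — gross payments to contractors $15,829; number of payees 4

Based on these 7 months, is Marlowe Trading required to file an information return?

Total gross payments to contractors: $23,454 + $3,902 + $24,318 + $17,442 + $6,304 + $7,170 + $15,829 = $98,419 (≤ $100,000).
Total number of payees: 35 + 11 + 24 + 25 + 43 + 46 + 4 = 188 (≤ 200).
The test is 'and': the rule requires both, and at least one is not exceeded.

No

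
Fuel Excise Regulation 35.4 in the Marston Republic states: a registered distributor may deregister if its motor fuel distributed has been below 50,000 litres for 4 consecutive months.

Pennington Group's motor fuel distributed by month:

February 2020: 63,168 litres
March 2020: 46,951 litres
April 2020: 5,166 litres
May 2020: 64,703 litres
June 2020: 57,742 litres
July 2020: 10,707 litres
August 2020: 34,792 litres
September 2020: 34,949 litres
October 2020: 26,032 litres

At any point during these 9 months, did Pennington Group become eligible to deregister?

Yes

Months below 50,000 litres: March 2020, April 2020, July 2020, August 2020, September 2020, October 2020.
Longest run of consecutive months below the threshold: 4.
4 ≥ 4, so Pennington Group became eligible.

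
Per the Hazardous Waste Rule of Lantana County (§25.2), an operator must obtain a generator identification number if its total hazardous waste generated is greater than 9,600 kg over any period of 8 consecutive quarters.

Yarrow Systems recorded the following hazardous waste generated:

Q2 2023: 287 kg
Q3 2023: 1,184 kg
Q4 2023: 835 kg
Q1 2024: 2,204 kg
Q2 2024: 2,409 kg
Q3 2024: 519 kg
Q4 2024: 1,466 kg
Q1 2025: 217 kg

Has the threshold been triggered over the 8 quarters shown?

No

Total hazardous waste generated: 287 kg + 1,184 kg + 835 kg + 2,204 kg + 2,409 kg + 519 kg + 1,466 kg + 217 kg = 9,121 kg.
9,121 kg ≤ 9,600 kg, so the threshold is not exceeded.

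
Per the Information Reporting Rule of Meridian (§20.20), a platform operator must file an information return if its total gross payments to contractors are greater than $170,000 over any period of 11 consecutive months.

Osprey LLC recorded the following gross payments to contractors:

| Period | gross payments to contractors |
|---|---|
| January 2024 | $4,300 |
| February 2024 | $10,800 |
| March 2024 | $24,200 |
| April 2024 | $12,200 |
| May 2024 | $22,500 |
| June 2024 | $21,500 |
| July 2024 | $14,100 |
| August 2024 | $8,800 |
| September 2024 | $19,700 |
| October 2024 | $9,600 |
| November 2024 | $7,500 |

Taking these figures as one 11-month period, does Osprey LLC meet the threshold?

Total gross payments to contractors: $4,300 + $10,800 + $24,200 + $12,200 + $22,500 + $21,500 + $14,100 + $8,800 + $19,700 + $9,600 + $7,500 = $155,200.
$155,200 ≤ $170,000, so the threshold is not exceeded.

No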